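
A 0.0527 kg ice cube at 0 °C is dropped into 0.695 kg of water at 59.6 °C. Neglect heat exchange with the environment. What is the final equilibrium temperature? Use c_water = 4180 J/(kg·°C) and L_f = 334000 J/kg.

T_f ≈ 49.8 °C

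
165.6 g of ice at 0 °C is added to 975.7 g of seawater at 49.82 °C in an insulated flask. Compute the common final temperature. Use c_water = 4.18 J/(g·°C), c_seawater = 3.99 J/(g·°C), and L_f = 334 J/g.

Taking heat into each body as positive, Σ m c ΔT = 0:
latent heat to melt: 165.6×334 = 55310
  warm the meltwater: 692.21 T
  seawater cools: 975.7×3.99×(T − 49.82) = 3893(T − 49.82)
4585.3 T = 193951 − 55310 = 138641
T ≈ 30.24 °C. Since T > 0 °C, the all-ice-melts assumption holds.

T_f ≈ 30.2 °C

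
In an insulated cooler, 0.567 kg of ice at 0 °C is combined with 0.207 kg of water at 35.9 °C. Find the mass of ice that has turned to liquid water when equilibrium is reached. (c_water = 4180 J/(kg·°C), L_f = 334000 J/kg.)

m_melted ≈ 0.093 kg

Cooling the water to 0 °C releases 0.207×4180×35.9 = 31063 J.
Fully melting the ice requires m_ice L_f = 0.567×334000 = 189378 J.
31063 J < 189378 J, so only part of the ice melts and the system sits at 0 °C.
m_melted×334000 = 31063  ⇒  m_melted ≈ 0.093 kg.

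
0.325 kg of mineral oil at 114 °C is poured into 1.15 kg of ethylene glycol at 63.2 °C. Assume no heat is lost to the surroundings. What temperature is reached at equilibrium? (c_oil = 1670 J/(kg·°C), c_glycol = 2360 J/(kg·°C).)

Heat gained plus heat lost sum to zero:
0.325*1670*(T − 114) + 1.15*2360*(T − 63.2) = 0
542.75(T − 114) + 2714(T − 63.2) = 0
3256.8 T = 233398
T ≈ 71.67 °C

T_f ≈ 71.7 °C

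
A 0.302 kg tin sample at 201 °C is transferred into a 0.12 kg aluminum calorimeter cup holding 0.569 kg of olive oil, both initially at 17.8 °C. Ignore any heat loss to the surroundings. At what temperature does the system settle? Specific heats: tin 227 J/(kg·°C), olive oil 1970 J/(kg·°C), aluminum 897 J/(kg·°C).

T_f ≈ 27.5 °C

Energy conservation, ΣQ = 0:
0.302·227·(T − 201) + 0.569·1970·(T − 17.8) + 0.12·897·(T − 17.8) = 0
1297.1 T = 35648
T ≈ 27.48 °C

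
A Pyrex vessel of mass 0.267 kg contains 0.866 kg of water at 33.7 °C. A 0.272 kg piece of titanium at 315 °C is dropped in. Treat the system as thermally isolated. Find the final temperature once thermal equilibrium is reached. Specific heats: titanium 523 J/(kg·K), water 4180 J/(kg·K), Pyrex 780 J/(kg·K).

T_f ≈ 43.8 °C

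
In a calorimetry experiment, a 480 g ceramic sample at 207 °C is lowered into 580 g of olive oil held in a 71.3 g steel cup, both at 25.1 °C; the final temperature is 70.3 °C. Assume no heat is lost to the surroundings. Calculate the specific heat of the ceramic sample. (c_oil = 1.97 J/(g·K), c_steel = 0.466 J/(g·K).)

c ≈ 0.81 J/(g·K)

Energy conservation, ΣQ = 0:
480·c·(70.3 − 207) + 580·1.97·(70.3 − 25.1) + 71.3·0.466·(70.3 − 25.1) = 0
-65616 c = -53147
c = -53147/-65616 ≈ 0.81 J/(g·K)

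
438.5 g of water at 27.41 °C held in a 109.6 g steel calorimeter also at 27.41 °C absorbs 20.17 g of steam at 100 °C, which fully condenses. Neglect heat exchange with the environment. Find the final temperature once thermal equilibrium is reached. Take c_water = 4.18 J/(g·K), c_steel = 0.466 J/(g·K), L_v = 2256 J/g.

T_f ≈ 53.6 °C

Heat gained plus heat lost sum to zero:
condense steam: −20.17×2256 = −45504; condensate cools 100→T: 20.17×4.18×(T − 100) = 84.31(T − 100); original water: 1832.9(T − 27.41); steel cup: 109.6×0.466×(T − 27.41) = 51.07(T − 27.41)
1968.3 T = 45504 + 8431.1 + 51641 = 105575
T ≈ 53.64 °C, under the boiling point, so the assumption holds.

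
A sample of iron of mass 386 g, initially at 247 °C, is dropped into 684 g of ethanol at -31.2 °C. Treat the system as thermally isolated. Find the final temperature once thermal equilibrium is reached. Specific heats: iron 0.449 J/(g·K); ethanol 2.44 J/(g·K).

T_f ≈ -5.0 °C

T_f = Σ m_i c_i T_i / Σ m_i c_i:
T_f = (173.31·247 + 1669·(-31.2)) / (173.31 + 1669)
    = -9263 / 1842.3 ≈ -5.03 °C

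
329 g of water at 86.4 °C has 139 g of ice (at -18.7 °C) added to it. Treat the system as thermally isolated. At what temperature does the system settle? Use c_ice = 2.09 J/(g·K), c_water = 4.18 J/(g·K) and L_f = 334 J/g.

T_f ≈ 34.2 °C

Sum of m c ΔT and latent-heat terms is zero:
ice -18.7→0 °C: 139·2.09·18.7 = 5432.5
  latent heat to melt: 139·334 = 46426
  warm the meltwater: 581.02 T
  water cools: 329·4.18·(T − 86.4) = 1375.2(T − 86.4)
1956.2 T = 118819 − 51859 = 66960
T ≈ 34.23 °C — above 0 °C, consistent with complete melting.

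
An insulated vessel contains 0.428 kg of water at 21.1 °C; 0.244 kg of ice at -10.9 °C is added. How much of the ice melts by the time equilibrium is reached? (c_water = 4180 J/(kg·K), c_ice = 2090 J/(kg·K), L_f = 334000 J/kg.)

m_melted ≈ 0.0964 kg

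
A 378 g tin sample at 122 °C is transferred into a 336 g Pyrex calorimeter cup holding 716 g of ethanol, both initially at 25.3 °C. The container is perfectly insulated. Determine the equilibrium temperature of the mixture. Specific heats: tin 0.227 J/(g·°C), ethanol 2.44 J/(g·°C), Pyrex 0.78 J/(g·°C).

T_f ≈ 29.3 °C

T_f = Σ m_i c_i T_i / Σ m_i c_i:
T_f = (85.81×122 + 1747×25.3 + 262.08×25.3) / (85.81 + 1747 + 262.08)
    = 61299 / 2094.9 ≈ 29.26 °C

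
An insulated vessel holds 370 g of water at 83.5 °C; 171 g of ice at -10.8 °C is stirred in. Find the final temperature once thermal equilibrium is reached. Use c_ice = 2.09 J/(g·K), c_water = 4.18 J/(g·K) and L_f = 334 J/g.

Conservation of energy gives ΣQ = 0:
ice -10.8→0 °C: 171×2.09×10.8 = 3859.8
  latent heat to melt: 171×334 = 57114
  meltwater 0→T: 171×4.18×T = 714.78 T
  water: 1546.6(T − 83.5)
2261.4 T = 129141 − 60974 = 68167
T ≈ 30.14 °C — above 0 °C, consistent with complete melting.

T_f ≈ 30.1 °C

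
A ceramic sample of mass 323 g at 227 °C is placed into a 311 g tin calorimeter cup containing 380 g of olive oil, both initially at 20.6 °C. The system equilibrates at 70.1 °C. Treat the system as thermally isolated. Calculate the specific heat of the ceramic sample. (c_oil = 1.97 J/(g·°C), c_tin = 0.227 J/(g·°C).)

Setting the total heat transfer to zero:
323×c×(70.1 − 227) + 380×1.97×(70.1 − 20.6) + 311×0.227×(70.1 − 20.6) = 0
-50679 c = -40550
c = -40550/-50679 ≈ 0.8001 J/(g·°C)

c ≈ 0.8 J/(g·°C)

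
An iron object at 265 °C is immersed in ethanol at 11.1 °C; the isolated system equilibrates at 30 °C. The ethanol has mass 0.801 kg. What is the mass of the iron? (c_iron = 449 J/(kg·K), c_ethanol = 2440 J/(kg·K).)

m ≈ 0.35 kg

Heat lost by the iron = heat gained by the ethanol:
m×449×(265 − 30) = 0.801×2440×(30 − 11.1)
105515 m = 36939  ⇒  m ≈ 0.3501 kg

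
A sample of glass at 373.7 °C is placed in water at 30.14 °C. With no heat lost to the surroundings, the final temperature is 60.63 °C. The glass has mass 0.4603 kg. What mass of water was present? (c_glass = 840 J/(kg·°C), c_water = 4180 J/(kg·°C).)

Heat lost by the glass = heat gained by the water:
0.4603·840·(373.7 − 60.63) = m·4180·(60.63 − 30.14)
127448 m = 121049  ⇒  m ≈ 0.9498 kg

m ≈ 0.95 kg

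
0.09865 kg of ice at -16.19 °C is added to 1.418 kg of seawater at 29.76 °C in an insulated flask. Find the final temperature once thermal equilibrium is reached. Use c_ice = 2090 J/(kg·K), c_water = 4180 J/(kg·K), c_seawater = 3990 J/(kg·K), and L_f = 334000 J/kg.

T_f ≈ 21.8 °C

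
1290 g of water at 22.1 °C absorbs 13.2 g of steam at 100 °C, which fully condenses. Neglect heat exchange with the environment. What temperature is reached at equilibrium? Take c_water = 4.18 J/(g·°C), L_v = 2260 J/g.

T_f ≈ 28.4 °C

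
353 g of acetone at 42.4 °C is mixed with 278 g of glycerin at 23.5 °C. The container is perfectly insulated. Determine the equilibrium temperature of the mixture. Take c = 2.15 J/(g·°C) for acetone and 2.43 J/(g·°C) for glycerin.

T_f ≈ 33.5 °C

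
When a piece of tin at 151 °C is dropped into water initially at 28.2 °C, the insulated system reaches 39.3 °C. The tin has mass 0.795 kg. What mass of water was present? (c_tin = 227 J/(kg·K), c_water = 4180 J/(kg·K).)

m ≈ 0.434 kg

Setting the total heat transfer to zero:
0.795·227·(39.3 − 151) + m·4180·(39.3 − 28.2) = 0
46398 m = 20158
m = 20158/46398 ≈ 0.4345 kg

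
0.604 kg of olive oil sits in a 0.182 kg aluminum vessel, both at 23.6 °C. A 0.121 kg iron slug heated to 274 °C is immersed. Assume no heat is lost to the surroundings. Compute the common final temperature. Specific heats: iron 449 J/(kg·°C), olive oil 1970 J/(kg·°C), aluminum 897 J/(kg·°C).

Energy conservation, ΣQ = 0:
0.121·449·(T − 274) + 0.604·1970·(T − 23.6) + 0.182·897·(T − 23.6) = 0
(54.33 + 1189.9 + 163.25) T = 54.33·274 + 1189.9·23.6 + 163.25·23.6
T = 46820 / 1407.5 = 33.3 °C

T_f ≈ 33.3 °C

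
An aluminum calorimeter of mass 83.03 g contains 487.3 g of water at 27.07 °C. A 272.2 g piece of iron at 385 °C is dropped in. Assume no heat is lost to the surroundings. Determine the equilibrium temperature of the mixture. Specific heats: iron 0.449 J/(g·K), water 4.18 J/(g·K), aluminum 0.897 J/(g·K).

Setting the total heat transfer to zero:
272.2·0.449·(T − 385) + 487.3·4.18·(T − 27.07) + 83.03·0.897·(T − 27.07) = 0
122.22(T − 385) + 2036.9(T − 27.07) + 74.48(T − 27.07) = 0
(122.22 + 2036.9 + 74.48) T = 122.22·385 + 2036.9·27.07 + 74.48·27.07
T = 104209 / 2233.6 = 46.7 °C

T_f ≈ 46.7 °C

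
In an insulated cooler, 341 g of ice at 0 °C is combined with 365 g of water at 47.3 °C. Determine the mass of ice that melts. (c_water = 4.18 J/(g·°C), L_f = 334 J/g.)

Cooling the water to 0 °C releases 365×4.18×47.3 = 72166 J.
To melt every bit of ice: 341×334 = 113894 J.
That's not enough to melt it all — equilibrium is at 0 °C with ice remaining.
m_melted×334 = 72166  ⇒  m_melted ≈ 216.1 g.

m_melted ≈ 216 g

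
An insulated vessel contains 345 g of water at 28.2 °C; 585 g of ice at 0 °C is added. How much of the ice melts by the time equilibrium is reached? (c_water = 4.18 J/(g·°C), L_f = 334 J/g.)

Water can give up m c ΔT = 345×4.18×28.2 = 40667 J before reaching 0 °C.
Melting all 585 g of ice would need 585×334 = 195390 J.
40667 J < 195390 J, so only part of the ice melts and the system sits at 0 °C.
Mass melted = 40667/334 ≈ 121.8 g.

m_melted ≈ 122 g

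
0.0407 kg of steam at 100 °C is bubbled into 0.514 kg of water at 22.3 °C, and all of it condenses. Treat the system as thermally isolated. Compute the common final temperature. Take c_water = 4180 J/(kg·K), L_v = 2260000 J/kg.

Let T be the final temperature. ΣQ_i = 0:
steam→water at 100 °C releases m L_v = 0.0407×2260000 = 91982; condensed water 100 °C→T: 170.13(T − 100); original water: 2148.5(T − 22.3)
2318.6 T = 91982 + 17013 + 47912 = 156907
T ≈ 67.67 °C (< 100 °C, so full condensation is consistent).

T_f ≈ 67.7 °C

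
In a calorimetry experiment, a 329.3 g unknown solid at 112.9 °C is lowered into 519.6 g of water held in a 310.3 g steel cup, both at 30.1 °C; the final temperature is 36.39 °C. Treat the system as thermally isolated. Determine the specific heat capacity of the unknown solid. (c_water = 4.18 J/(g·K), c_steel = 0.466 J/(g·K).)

c ≈ 0.578 J/(g·K)

Let T be the final temperature. ΣQ_i = 0:
329.3·c·(36.39 − 112.9) + 519.6·4.18·(36.39 − 30.1) + 310.3·0.466·(36.39 − 30.1) = 0
-25195 c = -14571
c = -14571/-25195 ≈ 0.5783 J/(g·K)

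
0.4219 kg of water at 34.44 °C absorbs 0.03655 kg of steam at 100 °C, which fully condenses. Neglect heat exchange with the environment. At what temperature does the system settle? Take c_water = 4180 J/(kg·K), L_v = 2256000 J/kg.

T_f ≈ 82.7 °C

Energy balance with sensible and latent terms:
latent heat released on condensation: 0.03655·2256000 = 82457
  condensate cools 100→T: 0.03655·4180·(T − 100) = 152.78(T − 100)
  water warms: 0.4219·4180·(T − 34.44) = 1763.5(T − 34.44)
1916.3 T = 82457 + 15278 + 60736 = 158471
T ≈ 82.70 °C (< 100 °C, so full condensation is consistent).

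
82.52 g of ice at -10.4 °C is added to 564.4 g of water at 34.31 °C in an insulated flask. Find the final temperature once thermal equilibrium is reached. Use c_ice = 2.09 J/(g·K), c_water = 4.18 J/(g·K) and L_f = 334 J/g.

T_f ≈ 19.1 °C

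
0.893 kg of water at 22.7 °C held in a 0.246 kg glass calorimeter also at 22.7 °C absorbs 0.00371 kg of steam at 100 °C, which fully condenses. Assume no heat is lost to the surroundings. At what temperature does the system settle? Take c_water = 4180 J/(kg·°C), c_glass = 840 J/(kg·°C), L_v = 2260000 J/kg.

T_f ≈ 25.1 °C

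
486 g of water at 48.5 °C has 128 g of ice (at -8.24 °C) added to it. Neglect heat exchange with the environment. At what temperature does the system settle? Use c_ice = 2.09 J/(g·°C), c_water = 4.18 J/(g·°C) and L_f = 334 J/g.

Setting the total heat transfer to zero:
ice -8.24→0 °C: 128×2.09×8.24 = 2204.4
  latent heat to melt: 128×334 = 42752
  meltwater 0→T: 128×4.18×T = 535.04 T
  water: 2031.5(T − 48.5)
2566.5 T = 98527 − 44956 = 53570
T ≈ 20.87 °C (positive, so assuming full melt was valid).

T_f ≈ 20.9 °C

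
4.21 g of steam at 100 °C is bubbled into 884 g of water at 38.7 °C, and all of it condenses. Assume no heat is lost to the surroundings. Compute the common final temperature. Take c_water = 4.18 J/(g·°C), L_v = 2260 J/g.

T_f ≈ 41.6 °C

Taking heat into each body as positive, Σ m c ΔT = 0:
latent heat released on condensation: 4.21×2260 = 9514.6; condensed water 100 °C→T: 17.6(T − 100); original water: 3695.1(T − 38.7)
3712.7 T = 9514.6 + 1759.8 + 143001 = 154276
T ≈ 41.55 °C — below 100 °C, confirming all the steam condensed.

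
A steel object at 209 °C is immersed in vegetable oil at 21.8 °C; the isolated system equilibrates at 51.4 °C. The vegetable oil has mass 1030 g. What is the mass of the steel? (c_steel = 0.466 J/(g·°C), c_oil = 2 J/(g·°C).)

|Q_steel| = |Q_oil|:
m×0.466×(209 − 51.4) = 1030×2×(51.4 − 21.8)
73.44 m = 60976  ⇒  m ≈ 830.3 g

m ≈ 830 g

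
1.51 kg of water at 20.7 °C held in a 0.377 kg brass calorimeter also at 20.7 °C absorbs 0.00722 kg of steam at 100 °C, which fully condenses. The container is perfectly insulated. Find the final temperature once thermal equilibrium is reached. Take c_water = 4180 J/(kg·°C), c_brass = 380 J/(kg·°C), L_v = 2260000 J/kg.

Heat gained plus heat lost sum to zero:
latent heat released on condensation: 0.00722×2260000 = 16317; condensate cools 100→T: 0.00722×4180×(T − 100) = 30.18(T − 100); original water: 6311.8(T − 20.7); brass cup: 0.377×380×(T − 20.7) = 143.26(T − 20.7)
6485.2 T = 16317 + 3018 + 133620 = 152955
T ≈ 23.59 °C (< 100 °C, so full condensation is consistent).

T_f ≈ 23.6 °C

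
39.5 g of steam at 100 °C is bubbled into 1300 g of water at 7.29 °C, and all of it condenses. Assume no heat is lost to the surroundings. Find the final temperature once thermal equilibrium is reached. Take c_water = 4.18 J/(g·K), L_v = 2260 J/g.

Setting the total heat transfer to zero:
latent heat released on condensation: 39.5×2260 = 89270
  condensed water 100 °C→T: 165.11(T − 100)
  water warms: 1300×4.18×(T − 7.29) = 5434(T − 7.29)
5599.1 T = 89270 + 16511 + 39614 = 145395
T ≈ 25.97 °C — below 100 °C, confirming all the steam condensed.

T_f ≈ 26.0 °C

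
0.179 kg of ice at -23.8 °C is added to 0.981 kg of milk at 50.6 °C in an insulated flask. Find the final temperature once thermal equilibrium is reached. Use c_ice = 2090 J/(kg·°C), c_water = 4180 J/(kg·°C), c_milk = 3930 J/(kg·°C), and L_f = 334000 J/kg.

T_f ≈ 27.5 °C

Heat gained plus heat lost sum to zero:
warm ice to 0 °C: 0.179×2090×(0 − (-23.8)) = 8903.8
  fusion: m_ice L_f = 0.179×334000 = 59786
  meltwater 0→T: 0.179×4180×T = 748.22 T
  milk cools: 0.981×3930×(T − 50.6) = 3855.3(T − 50.6)
4603.6 T = 195080 − 68690 = 126390
T ≈ 27.45 °C. Since T > 0 °C, the all-ice-melts assumption holds.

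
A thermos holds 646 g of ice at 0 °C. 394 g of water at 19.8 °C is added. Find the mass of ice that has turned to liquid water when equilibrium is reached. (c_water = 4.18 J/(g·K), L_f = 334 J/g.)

Heat available from the water dropping to 0 °C: 394·4.18·19.8 = 32609 J.
Melting all 646 g of ice would need 646·334 = 215764 J.
32609 J < 215764 J, so only part of the ice melts and the system sits at 0 °C.
m_melted·334 = 32609  ⇒  m_melted ≈ 97.63 g.

m_melted ≈ 97.6 g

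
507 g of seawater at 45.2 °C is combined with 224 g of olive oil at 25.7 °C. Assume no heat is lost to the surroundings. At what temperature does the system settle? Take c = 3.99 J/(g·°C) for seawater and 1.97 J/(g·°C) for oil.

Net heat exchanged in the isolated system is zero:
507·3.99·(T − 45.2) + 224·1.97·(T − 25.7) = 0
2022.9(T − 45.2) + 441.28(T − 25.7) = 0
2464.2 T = 102777
T ≈ 41.71 °C

T_f ≈ 41.7 °C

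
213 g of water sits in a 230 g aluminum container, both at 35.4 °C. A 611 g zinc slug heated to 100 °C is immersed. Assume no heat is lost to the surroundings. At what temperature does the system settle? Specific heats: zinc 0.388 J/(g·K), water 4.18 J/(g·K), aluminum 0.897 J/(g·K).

Energy conservation, ΣQ = 0:
611*0.388*(T − 100) + 213*4.18*(T − 35.4) + 230*0.897*(T − 35.4) = 0
(237.07 + 890.34 + 206.31) T = 237.07*100 + 890.34*35.4 + 206.31*35.4
T ≈ 46.88 °C

T_f ≈ 46.9 °C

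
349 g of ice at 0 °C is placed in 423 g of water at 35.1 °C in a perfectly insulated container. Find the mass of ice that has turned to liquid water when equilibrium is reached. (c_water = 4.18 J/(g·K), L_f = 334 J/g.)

m_melted ≈ 186 g

Heat available from the water dropping to 0 °C: 423×4.18×35.1 = 62062 J.
Melting all 349 g of ice would need 349×334 = 116566 J.
62062 J < 116566 J, so only part of the ice melts and the system sits at 0 °C.
m_melt = 62062 / L_f = 185.8 g.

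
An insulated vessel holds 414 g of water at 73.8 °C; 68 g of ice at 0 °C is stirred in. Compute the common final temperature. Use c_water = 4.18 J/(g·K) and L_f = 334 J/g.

Sum of m c ΔT and latent-heat terms is zero:
fusion: m_ice L_f = 68·334 = 22712
  warm the meltwater: 284.24 T
  water cools: 414·4.18·(T − 73.8) = 1730.5(T − 73.8)
2014.8 T = 127712 − 22712 = 105000
T ≈ 52.12 °C (positive, so assuming full melt was valid).

T_f ≈ 52.1 °C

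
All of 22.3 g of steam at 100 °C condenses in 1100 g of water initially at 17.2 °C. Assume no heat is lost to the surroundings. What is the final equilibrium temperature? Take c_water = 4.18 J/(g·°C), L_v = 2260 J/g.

T_f ≈ 29.6 °C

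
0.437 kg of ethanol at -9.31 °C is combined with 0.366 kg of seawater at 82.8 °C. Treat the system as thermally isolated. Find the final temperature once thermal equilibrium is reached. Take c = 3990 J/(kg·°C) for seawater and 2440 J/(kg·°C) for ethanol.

|Q_seawater| = |Q_ethanol|:
0.366·3990·(82.8 − T) = 0.437·2440·(T − (-9.31))
1460.3(82.8 − T) = 1066.3(T − (-9.31))
2526.6 T = 110989  ⇒  T ≈ 43.93 °C

T_f ≈ 43.9 °C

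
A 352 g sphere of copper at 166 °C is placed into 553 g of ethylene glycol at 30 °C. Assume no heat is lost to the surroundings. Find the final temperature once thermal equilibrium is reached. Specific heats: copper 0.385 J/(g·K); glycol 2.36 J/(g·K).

Net heat exchanged in the isolated system is zero:
352*0.385*(T − 166) + 553*2.36*(T − 30) = 0
135.52(T − 166) + 1305.1(T − 30) = 0
1440.6 T = 61649
T = 61649 / 1440.6 = 42.8 °C

T_f ≈ 42.8 °C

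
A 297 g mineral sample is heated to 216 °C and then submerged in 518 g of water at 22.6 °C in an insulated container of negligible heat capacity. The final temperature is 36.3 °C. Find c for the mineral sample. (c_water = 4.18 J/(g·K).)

c ≈ 0.556 J/(g·K)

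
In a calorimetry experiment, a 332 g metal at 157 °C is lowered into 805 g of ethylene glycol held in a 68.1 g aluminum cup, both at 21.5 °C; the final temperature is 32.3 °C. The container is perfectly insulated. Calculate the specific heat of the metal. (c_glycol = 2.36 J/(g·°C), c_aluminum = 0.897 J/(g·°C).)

c ≈ 0.512 J/(g·°C)

Net heat exchanged in the isolated system is zero:
332×c×(32.3 − 157) + 805×2.36×(32.3 − 21.5) + 68.1×0.897×(32.3 − 21.5) = 0
-41400 c = -21178
c = -21178/-41400 ≈ 0.5115 J/(g·°C)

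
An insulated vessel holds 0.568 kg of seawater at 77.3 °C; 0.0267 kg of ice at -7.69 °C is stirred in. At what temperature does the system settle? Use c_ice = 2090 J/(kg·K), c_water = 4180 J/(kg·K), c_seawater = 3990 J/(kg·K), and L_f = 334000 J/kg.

T_f ≈ 69.7 °C

Taking heat into each body as positive, Σ m c ΔT = 0:
ice -7.69→0 °C: 0.0267×2090×7.69 = 429.13
  latent heat to melt: 0.0267×334000 = 8917.8
  warm the meltwater: 111.61 T
  seawater cools: 0.568×3990×(T − 77.3) = 2266.3(T − 77.3)
2377.9 T = 175187 − 9346.9 = 165840
T ≈ 69.74 °C — above 0 °C, consistent with complete melting.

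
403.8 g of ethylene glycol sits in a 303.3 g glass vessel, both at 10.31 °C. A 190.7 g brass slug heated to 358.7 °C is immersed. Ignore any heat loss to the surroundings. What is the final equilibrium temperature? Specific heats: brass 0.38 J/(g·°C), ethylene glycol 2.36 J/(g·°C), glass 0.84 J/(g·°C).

Heat gained plus heat lost sum to zero:
190.7*0.38*(T − 358.7) + 403.8*2.36*(T − 10.31) + 303.3*0.84*(T − 10.31) = 0
72.47(T − 358.7) + 952.97(T − 10.31) + 254.77(T − 10.31) = 0
1280.2 T = 38445
T = 38445 / 1280.2 = 30 °C

T_f ≈ 30.0 °C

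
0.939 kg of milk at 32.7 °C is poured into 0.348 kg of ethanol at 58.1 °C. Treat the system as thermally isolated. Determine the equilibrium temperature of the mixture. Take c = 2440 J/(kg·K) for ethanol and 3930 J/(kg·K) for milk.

T_f ≈ 37.5 °C

T_f = Σ m_i c_i T_i / Σ m_i c_i:
T_f = (849.12·58.1 + 3690.3·32.7) / (849.12 + 3690.3)
    = 170006 / 4539.4 ≈ 37.45 °C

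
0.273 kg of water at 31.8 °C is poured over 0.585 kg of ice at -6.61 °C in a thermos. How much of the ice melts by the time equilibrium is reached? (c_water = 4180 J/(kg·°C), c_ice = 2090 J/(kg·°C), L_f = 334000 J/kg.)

m_melted ≈ 0.0845 kg

Water can give up m c ΔT = 0.273·4180·31.8 = 36288 J before reaching 0 °C.
Of that, 0.585·2090·6.61 = 8081.7 J goes to bring the ice to 0 °C, leaving 28207 J.
Fully melting the ice requires m_ice L_f = 0.585·334000 = 195390 J.
28207 J < 195390 J, so only part of the ice melts and the system sits at 0 °C.
m_melted·334000 = 28207  ⇒  m_melted ≈ 0.08445 kg.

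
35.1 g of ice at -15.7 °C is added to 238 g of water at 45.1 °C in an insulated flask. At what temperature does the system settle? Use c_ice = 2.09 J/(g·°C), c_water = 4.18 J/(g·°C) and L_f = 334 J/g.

Taking heat into each body as positive, Σ m c ΔT = 0:
ice -15.7→0 °C: 35.1×2.09×15.7 = 1151.7
  fusion: m_ice L_f = 35.1×334 = 11723
  warm the meltwater: 146.72 T
  water: 994.84(T − 45.1)
1141.6 T = 44867 − 12875 = 31992
T ≈ 28.02 °C. Since T > 0 °C, the all-ice-melts assumption holds.

T_f ≈ 28.0 °C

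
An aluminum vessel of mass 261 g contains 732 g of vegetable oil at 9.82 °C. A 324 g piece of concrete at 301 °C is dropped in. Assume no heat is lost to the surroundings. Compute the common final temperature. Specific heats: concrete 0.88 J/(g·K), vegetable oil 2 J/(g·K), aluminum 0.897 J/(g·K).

T_f ≈ 51.7 °C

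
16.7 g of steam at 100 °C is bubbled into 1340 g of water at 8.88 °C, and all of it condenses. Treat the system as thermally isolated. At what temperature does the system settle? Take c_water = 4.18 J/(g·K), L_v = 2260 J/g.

T_f ≈ 16.7 °C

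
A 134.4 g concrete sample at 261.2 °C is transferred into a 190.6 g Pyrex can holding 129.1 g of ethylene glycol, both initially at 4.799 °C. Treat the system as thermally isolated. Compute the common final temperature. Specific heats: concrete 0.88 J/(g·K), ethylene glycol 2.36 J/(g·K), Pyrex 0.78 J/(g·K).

T_f ≈ 57.9 °C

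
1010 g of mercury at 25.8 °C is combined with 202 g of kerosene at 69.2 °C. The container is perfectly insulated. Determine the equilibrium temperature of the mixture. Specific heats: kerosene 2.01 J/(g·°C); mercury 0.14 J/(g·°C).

T_f ≈ 58.0 °C

Setting the total heat transfer to zero:
202·2.01·(T − 69.2) + 1010·0.14·(T − 25.8) = 0
(406.02 + 141.4) T = 406.02·69.2 + 141.4·25.8
T = 31745/547.42 ≈ 57.99 °C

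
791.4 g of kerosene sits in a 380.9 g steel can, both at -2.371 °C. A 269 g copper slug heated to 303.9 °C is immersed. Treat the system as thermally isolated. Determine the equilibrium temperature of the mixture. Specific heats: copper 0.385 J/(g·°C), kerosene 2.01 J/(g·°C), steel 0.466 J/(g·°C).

Taking heat into each body as positive, Σ m c ΔT = 0:
269×0.385×(T − 303.9) + 791.4×2.01×(T − (-2.371)) + 380.9×0.466×(T − (-2.371)) = 0
103.56(T − 303.9) + 1590.7(T − (-2.371)) + 177.5(T − (-2.371)) = 0
(103.56 + 1590.7 + 177.5) T = 103.56×303.9 + 1590.7×(-2.371) + 177.5×(-2.371)
T ≈ 14.57 °C

T_f ≈ 14.6 °C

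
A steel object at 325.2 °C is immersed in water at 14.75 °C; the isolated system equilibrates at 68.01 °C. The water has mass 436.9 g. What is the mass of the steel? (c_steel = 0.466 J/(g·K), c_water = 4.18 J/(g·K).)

m ≈ 812 g

Let T be the final temperature. ΣQ_i = 0:
m·0.466·(68.01 − 325.2) + 436.9·4.18·(68.01 − 14.75) = 0
-119.85 m = -97266
m = -97266/-119.85 ≈ 811.6 g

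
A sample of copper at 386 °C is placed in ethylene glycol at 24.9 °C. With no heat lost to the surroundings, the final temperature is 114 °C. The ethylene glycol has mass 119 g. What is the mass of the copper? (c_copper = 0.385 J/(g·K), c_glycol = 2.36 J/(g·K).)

m ≈ 239 g

Taking heat into each body as positive, Σ m c ΔT = 0:
m·0.385·(114 − 386) + 119·2.36·(114 − 24.9) = 0
-104.72 m = -25023
m = -25023/-104.72 ≈ 238.9 g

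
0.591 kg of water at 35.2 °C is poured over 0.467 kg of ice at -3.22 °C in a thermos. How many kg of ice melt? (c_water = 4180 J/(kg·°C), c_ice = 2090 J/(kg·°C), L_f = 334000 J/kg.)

Water can give up m c ΔT = 0.591·4180·35.2 = 86957 J before reaching 0 °C.
Of that, 0.467·2090·3.22 = 3142.8 J goes to bring the ice to 0 °C, leaving 83815 J.
Melting all 0.467 kg of ice would need 0.467·334000 = 155978 J.
That's not enough to melt it all — equilibrium is at 0 °C with ice remaining.
Mass melted = 83815/334000 ≈ 0.2509 kg.

m_melted ≈ 0.251 kg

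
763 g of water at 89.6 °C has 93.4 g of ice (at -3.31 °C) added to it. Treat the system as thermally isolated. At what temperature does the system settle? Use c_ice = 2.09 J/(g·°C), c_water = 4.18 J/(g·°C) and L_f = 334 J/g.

T_f ≈ 70.9 °C

Conservation of energy gives ΣQ = 0:
ice -3.31→0 °C: 93.4×2.09×3.31 = 646.13; fusion: m_ice L_f = 93.4×334 = 31196; warm the meltwater: 390.41 T; water cools: 763×4.18×(T − 89.6) = 3189.3(T − 89.6)
3579.8 T = 285765 − 31842 = 253923
T ≈ 70.93 °C. Since T > 0 °C, the all-ice-melts assumption holds.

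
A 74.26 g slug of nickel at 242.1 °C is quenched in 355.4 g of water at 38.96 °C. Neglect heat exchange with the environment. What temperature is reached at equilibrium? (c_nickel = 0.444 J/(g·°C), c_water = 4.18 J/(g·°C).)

T_f ≈ 43.4 °C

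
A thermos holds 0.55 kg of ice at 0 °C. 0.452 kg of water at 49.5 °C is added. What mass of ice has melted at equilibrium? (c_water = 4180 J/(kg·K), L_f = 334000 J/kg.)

Heat available from the water dropping to 0 °C: 0.452×4180×49.5 = 93523 J.
Melting all 0.55 kg of ice would need 0.55×334000 = 183700 J.
93523 J < 183700 J, so only part of the ice melts and the system sits at 0 °C.
Mass melted = 93523/334000 ≈ 0.28 kg.

m_melted ≈ 0.28 kg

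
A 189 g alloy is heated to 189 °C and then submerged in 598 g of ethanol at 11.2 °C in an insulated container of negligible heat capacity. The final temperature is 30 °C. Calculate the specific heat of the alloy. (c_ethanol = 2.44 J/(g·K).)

Setting the total heat transfer to zero:
189·c·(30 − 189) + 598·2.44·(30 − 11.2) = 0
-30051 c = -27431
c = -27431/-30051 ≈ 0.9128 J/(g·K)

c ≈ 0.913 J/(g·K)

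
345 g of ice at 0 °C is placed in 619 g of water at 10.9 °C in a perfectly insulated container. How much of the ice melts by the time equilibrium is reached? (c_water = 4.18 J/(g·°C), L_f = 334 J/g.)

Cooling the water to 0 °C releases 619×4.18×10.9 = 28203 J.
Melting all 345 g of ice would need 345×334 = 115230 J.
Since 28203 < 115230 J, not all the ice melts; equilibrium is at 0 °C.
Mass melted = 28203/334 ≈ 84.44 g.

m_melted ≈ 84.4 g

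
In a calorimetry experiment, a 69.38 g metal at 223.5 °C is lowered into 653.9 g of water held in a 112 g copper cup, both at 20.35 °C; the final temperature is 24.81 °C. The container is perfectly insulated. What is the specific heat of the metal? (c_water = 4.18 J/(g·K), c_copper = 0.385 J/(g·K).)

c ≈ 0.898 J/(g·K)

Setting the total heat transfer to zero:
69.38×c×(24.81 − 223.5) + 653.9×4.18×(24.81 − 20.35) + 112×0.385×(24.81 − 20.35) = 0
-13785 c = -12383
c = -12383/-13785 ≈ 0.8983 J/(g·K)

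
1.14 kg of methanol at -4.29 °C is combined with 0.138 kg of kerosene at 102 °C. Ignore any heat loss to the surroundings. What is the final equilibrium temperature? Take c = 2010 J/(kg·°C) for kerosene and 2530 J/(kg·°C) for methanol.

Let T be the final temperature. ΣQ_i = 0:
0.138*2010*(T − 102) + 1.14*2530*(T − (-4.29)) = 0
277.38(T − 102) + 2884.2(T − (-4.29)) = 0
(277.38 + 2884.2) T = 277.38*102 + 2884.2*(-4.29)
T ≈ 5.04 °C

T_f ≈ 5.0 °C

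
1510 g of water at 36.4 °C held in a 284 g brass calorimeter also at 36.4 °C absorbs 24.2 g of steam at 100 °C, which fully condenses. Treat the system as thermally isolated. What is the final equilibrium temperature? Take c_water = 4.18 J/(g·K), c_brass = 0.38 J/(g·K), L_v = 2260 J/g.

T_f ≈ 45.8 °C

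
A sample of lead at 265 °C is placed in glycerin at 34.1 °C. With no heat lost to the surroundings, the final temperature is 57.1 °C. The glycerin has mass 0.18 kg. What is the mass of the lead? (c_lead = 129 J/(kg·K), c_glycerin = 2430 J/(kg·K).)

Taking heat into each body as positive, Σ m c ΔT = 0:
m×129×(57.1 − 265) + 0.18×2430×(57.1 − 34.1) = 0
-26819 m = -10060
m = -10060/-26819 ≈ 0.3751 kg

m ≈ 0.375 kg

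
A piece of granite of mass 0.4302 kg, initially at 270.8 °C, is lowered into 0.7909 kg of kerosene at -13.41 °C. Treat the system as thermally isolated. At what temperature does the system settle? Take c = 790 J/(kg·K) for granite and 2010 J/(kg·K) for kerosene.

Heat lost by the granite equals heat gained by the kerosene:
0.4302·790·(270.8 − T) = 0.7909·2010·(T − (-13.41))
339.86(270.8 − T) = 1589.7(T − (-13.41))
1929.6 T = 70716  ⇒  T ≈ 36.65 °C

T_f ≈ 36.6 °C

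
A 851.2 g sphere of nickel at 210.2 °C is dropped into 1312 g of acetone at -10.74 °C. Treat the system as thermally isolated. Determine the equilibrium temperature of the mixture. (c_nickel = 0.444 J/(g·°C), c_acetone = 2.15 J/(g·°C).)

Energy conservation, ΣQ = 0:
851.2*0.444*(T − 210.2) + 1312*2.15*(T − (-10.74)) = 0
377.93(T − 210.2) + 2820.8(T − (-10.74)) = 0
(377.93 + 2820.8) T = 377.93*210.2 + 2820.8*(-10.74)
T ≈ 15.36 °C

T_f ≈ 15.4 °C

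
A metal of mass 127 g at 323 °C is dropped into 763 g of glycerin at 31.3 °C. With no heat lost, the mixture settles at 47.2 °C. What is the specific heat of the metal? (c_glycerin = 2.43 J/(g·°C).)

Let T be the final temperature. ΣQ_i = 0:
127×c×(47.2 − 323) + 763×2.43×(47.2 − 31.3) = 0
-35027 c = -29480
c = -29480/-35027 ≈ 0.8416 J/(g·°C)

c ≈ 0.842 J/(g·°C)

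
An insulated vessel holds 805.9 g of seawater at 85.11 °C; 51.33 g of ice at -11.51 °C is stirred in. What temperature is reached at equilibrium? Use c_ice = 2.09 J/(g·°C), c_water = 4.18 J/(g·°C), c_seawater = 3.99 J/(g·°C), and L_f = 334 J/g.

Energy balance with sensible and latent terms:
warm ice to 0 °C: 51.33·2.09·(0 − (-11.51)) = 1234.8
  fusion: m_ice L_f = 51.33·334 = 17144
  warm the meltwater: 214.56 T
  seawater cools: 805.9·3.99·(T − 85.11) = 3215.5(T − 85.11)
3430.1 T = 273675 − 18379 = 255296
T ≈ 74.43 °C — above 0 °C, consistent with complete melting.

T_f ≈ 74.4 °C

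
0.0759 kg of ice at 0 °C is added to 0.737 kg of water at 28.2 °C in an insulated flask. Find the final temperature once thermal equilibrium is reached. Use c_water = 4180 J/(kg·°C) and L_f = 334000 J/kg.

T_f ≈ 18.1 °C

Conservation of energy gives ΣQ = 0:
melt ice: 0.0759·334000 = 25351; warm the meltwater: 317.26 T; water cools: 0.737·4180·(T − 28.2) = 3080.7(T − 28.2)
3397.9 T = 86875 − 25351 = 61524
T ≈ 18.11 °C (positive, so assuming full melt was valid).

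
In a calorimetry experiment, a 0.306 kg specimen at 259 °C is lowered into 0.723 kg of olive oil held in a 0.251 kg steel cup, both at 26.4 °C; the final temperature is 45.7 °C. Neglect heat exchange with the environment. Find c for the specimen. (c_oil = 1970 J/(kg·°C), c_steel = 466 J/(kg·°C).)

Net heat exchanged in the isolated system is zero:
0.306×c×(45.7 − 259) + 0.723×1970×(45.7 − 26.4) + 0.251×466×(45.7 − 26.4) = 0
-65.27 c = -29747
c = -29747/-65.27 ≈ 455.7 J/(kg·°C)

c ≈ 456 J/(kg·°C)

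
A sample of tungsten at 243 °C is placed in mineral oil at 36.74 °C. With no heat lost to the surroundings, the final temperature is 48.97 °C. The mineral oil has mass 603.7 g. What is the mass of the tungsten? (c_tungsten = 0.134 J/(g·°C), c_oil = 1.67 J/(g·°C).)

Heat lost by the tungsten = heat gained by the oil:
m·0.134·(243 − 48.97) = 603.7·1.67·(48.97 − 36.74)
26 m = 12330  ⇒  m ≈ 474.2 g

m ≈ 474 g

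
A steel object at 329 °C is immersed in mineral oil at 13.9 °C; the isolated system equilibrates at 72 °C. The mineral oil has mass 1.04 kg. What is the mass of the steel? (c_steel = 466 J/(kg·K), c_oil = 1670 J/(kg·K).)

m ≈ 0.843 kg

Energy conservation, ΣQ = 0:
m×466×(72 − 329) + 1.04×1670×(72 − 13.9) = 0
-119762 m = -100908
m = -100908/-119762 ≈ 0.8426 kg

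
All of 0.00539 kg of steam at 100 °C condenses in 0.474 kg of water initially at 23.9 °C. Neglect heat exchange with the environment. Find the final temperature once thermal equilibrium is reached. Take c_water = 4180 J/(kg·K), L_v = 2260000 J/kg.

T_f ≈ 30.8 °C

Let T be the final temperature. ΣQ_i = 0:
condense steam: −0.00539×2260000 = −12181; condensed water 100 °C→T: 22.53(T − 100); water warms: 0.474×4180×(T − 23.9) = 1981.3(T − 23.9)
2003.9 T = 12181 + 2253 + 47354 = 61788
T ≈ 30.83 °C, under the boiling point, so the assumption holds.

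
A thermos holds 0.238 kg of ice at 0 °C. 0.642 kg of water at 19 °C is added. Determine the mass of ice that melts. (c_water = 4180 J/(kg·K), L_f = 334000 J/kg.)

m_melted ≈ 0.153 kg

Heat available from the water dropping to 0 °C: 0.642×4180×19 = 50988 J.
Fully melting the ice requires m_ice L_f = 0.238×334000 = 79492 J.
50988 J < 79492 J, so only part of the ice melts and the system sits at 0 °C.
m_melted×334000 = 50988  ⇒  m_melted ≈ 0.1527 kg.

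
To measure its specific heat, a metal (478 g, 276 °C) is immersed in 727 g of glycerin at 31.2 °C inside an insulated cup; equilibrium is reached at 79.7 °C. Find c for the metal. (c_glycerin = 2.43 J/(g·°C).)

Net heat exchanged in the isolated system is zero:
478·c·(79.7 − 276) + 727·2.43·(79.7 − 31.2) = 0
-93831 c = -85681
c = -85681/-93831 ≈ 0.9131 J/(g·°C)

c ≈ 0.913 J/(g·°C)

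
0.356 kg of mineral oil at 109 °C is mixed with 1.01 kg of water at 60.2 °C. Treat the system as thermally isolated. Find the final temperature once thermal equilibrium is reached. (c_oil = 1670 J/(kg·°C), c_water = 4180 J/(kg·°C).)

T_f ≈ 66.2 °C

Conservation of energy gives ΣQ = 0:
0.356×1670×(T − 109) + 1.01×4180×(T − 60.2) = 0
4816.3 T = 318955
T = 318955 / 4816.3 = 66.2 °C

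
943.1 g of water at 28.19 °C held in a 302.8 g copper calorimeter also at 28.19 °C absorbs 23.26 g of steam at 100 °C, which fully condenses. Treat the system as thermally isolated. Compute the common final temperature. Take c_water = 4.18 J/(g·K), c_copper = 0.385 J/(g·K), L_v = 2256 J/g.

T_f ≈ 42.5 °C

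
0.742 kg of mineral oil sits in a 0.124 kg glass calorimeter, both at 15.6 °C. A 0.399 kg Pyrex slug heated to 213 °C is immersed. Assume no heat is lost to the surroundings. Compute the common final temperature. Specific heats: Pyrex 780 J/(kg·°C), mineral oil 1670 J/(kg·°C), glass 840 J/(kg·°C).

With ΣQ=0 the equilibrium temperature is the m·c-weighted mean:
T_f = (311.22×213 + 1239.1×15.6 + 104.16×15.6) / (311.22 + 1239.1 + 104.16)
    = 87245 / 1654.5 ≈ 52.73 °C

T_f ≈ 52.7 °C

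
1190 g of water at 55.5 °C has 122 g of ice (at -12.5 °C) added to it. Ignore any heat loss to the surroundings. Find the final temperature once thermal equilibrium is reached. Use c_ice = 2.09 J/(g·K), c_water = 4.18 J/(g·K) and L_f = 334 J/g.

Energy conservation, ΣQ = 0:
warm ice to 0 °C: 122·2.09·(0 − (-12.5)) = 3187.2
  fusion: m_ice L_f = 122·334 = 40748
  meltwater 0→T: 122·4.18·T = 509.96 T
  water cools: 1190·4.18·(T − 55.5) = 4974.2(T − 55.5)
5484.2 T = 276068 − 43935 = 232133
T ≈ 42.33 °C — above 0 °C, consistent with complete melting.

T_f ≈ 42.3 °C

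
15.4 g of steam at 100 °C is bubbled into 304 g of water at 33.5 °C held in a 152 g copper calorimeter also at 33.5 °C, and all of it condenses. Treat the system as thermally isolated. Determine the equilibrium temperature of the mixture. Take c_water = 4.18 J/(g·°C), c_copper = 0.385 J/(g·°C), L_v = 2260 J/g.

Energy conservation, ΣQ = 0:
condense steam: −15.4·2260 = −34804; condensed water 100 °C→T: 64.37(T − 100); water warms: 304·4.18·(T − 33.5) = 1270.7(T − 33.5); cup: 58.52(T − 33.5)
1393.6 T = 34804 + 6437.2 + 44530 = 85771
T ≈ 61.55 °C — below 100 °C, confirming all the steam condensed.

T_f ≈ 61.5 °C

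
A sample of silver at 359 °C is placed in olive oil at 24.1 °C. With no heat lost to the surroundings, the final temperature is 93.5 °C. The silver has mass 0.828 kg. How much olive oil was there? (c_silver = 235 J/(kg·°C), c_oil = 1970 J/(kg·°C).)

m ≈ 0.378 kg

Let T be the final temperature. ΣQ_i = 0:
0.828×235×(93.5 − 359) + m×1970×(93.5 − 24.1) = 0
136718 m = 51661
m = 51661/136718 ≈ 0.3779 kg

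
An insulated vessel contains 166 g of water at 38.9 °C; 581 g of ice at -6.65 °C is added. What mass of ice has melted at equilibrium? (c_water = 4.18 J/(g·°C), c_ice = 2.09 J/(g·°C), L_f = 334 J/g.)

m_melted ≈ 56.6 g

Water can give up m c ΔT = 166·4.18·38.9 = 26992 J before reaching 0 °C.
Of that, 581·2.09·6.65 = 8075 J goes to bring the ice to 0 °C, leaving 18917 J.
Fully melting the ice requires m_ice L_f = 581·334 = 194054 J.
That's not enough to melt it all — equilibrium is at 0 °C with ice remaining.
Mass melted = 18917/334 ≈ 56.64 g.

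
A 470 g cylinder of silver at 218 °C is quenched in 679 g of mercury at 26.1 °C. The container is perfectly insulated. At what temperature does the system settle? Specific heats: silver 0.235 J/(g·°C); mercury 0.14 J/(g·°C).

T_f ≈ 129.2 °C

Heat lost by the silver equals heat gained by the mercury:
470·0.235·(218 − T) = 679·0.14·(T − 26.1)
110.45(218 − T) = 95.06(T − 26.1)
205.51 T = 26559  ⇒  T ≈ 129.24 °C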